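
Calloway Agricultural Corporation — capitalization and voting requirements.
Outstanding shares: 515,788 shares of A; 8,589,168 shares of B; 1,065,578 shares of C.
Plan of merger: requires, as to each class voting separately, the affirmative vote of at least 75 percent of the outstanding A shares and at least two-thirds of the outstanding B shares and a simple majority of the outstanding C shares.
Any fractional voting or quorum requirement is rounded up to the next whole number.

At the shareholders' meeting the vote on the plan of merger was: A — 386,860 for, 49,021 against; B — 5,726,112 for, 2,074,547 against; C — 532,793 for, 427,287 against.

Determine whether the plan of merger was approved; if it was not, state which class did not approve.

Approved — every class gave the required vote.

A: 3/4 of 515788 = 386841; 386,841 required, 386,860 in favor — approved.
B: 2/3 of 8589168 = 5726112; 5,726,112 required, 5,726,112 in favor — approved.
C: a majority of 1065578 is 532790; 532,790 required, 532,793 in favor — approved.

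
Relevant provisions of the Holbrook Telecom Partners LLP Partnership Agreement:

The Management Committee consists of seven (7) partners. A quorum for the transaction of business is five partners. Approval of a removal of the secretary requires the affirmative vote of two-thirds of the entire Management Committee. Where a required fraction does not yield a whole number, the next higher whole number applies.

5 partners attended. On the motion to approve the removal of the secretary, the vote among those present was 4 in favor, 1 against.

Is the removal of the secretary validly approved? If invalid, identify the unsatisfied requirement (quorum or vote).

Invalid — vote requirement not satisfied.

Quorum: 5 present; quorum is 5. Satisfied.
Vote: the removal of the secretary requires two-thirds of the entire Management Committee (7). 2/3 of 7 = 4.67, rounded up to 5, so 5 affirmative votes are needed; 4 voted in favor. Not satisfied.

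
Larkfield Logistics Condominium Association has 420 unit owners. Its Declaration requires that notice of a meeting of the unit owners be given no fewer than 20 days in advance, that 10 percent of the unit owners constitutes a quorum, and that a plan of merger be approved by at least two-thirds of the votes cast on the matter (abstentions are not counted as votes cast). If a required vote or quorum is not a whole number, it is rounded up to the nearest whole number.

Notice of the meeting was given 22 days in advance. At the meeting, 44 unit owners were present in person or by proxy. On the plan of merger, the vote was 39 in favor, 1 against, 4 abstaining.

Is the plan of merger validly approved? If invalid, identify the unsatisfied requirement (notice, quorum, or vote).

Notice: 22 days given; 20 required. Satisfied.
Quorum: 10% of 420 = 42; 44 present. Satisfied.
Vote: requires two-thirds of the votes cast (44 − 4 abstaining = 40); 2/3 of 40 = 26.67, rounded up to 27, so 27 needed; 39 in favor. Satisfied.

Valid — all requirements satisfied.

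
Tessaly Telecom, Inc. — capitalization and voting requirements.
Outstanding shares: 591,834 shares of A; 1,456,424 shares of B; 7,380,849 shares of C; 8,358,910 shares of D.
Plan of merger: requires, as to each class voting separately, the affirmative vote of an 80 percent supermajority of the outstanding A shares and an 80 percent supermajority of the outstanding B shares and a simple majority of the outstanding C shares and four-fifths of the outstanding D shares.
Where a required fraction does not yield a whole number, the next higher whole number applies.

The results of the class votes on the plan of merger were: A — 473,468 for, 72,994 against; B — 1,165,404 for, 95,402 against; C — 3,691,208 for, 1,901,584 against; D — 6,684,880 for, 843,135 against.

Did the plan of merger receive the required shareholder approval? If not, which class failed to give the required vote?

Not approved — the D shares did not give the required vote.

A: 4/5 of 591834 = 473467.20, rounded up to 473468; 473,468 required, 473,468 in favor — approved.
B: 4/5 of 1456424 = 1165139.20, rounded up to 1165140; 1,165,140 required, 1,165,404 in favor — approved.
C: a majority of 7380849 is 3690425; 3,690,425 required, 3,691,208 in favor — approved.
D: 4/5 of 8358910 = 6687128; 6,687,128 required, 6,684,880 in favor — not approved.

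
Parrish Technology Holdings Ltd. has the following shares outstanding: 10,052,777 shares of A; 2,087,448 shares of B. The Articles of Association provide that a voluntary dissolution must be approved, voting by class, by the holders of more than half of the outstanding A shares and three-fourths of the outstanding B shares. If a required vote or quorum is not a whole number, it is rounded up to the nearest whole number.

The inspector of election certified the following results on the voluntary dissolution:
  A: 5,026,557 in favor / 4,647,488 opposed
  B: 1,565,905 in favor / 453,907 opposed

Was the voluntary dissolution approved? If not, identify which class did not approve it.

A: a majority of 10052777 is 5026389; 5,026,389 required, 5,026,557 in favor — approved.
B: 3/4 of 2087448 = 1565586; 1,565,586 required, 1,565,905 in favor — approved.

Approved — every class gave the required vote.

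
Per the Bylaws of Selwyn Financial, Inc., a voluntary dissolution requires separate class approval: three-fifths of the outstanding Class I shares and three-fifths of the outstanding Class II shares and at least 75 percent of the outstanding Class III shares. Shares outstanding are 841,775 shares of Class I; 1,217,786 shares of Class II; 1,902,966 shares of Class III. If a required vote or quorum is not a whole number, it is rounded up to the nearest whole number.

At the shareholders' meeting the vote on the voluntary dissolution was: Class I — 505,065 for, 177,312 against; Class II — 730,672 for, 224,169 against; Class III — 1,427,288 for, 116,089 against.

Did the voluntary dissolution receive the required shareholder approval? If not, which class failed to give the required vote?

Approved — every class gave the required vote.

Class I: 3/5 of 841775 = 505065; 505,065 required, 505,065 in favor — approved.
Class II: 3/5 of 1217786 = 730671.60, rounded up to 730672; 730,672 required, 730,672 in favor — approved.
Class III: 3/4 of 1902966 = 1427224.50, rounded up to 1427225; 1,427,225 required, 1,427,288 in favor — approved.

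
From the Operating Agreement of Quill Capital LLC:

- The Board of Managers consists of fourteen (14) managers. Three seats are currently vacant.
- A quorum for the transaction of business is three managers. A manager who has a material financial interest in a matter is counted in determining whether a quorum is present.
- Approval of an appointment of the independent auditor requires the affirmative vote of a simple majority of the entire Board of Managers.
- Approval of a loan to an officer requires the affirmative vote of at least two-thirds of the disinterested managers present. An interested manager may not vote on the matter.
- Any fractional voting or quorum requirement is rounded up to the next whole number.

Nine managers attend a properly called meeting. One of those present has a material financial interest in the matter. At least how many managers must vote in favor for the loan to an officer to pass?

The loan to an officer requires two-thirds of the disinterested managers present (9 − 1 = 8).
2/3 of 8 = 5.33, rounded up to 6.

6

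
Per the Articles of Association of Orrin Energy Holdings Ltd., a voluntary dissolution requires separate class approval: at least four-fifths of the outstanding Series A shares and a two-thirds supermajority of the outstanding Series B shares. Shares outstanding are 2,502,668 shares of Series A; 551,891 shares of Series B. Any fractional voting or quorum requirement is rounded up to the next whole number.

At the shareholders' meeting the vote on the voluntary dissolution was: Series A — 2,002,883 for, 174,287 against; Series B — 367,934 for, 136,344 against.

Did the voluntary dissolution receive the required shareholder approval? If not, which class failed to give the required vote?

Series A: 4/5 of 2502668 = 2002134.40, rounded up to 2002135; 2,002,135 required, 2,002,883 in favor — approved.
Series B: 2/3 of 551891 = 367927.33, rounded up to 367928; 367,928 required, 367,934 in favor — approved.

Approved — every class gave the required vote.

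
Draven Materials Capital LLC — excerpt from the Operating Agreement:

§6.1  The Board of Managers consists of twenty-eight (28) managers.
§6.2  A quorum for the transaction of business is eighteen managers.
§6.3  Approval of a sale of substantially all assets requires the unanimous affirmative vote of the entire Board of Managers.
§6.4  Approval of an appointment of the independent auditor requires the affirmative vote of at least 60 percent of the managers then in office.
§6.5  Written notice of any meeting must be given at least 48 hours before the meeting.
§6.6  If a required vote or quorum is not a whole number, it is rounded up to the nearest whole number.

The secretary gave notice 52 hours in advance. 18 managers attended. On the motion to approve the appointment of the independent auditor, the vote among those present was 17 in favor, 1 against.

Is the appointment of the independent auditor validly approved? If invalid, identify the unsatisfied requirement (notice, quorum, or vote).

Notice: 52 hours given; 48 required (52 ≥ 48). Satisfied.
Quorum: 18 present; quorum is 18. Satisfied.
Vote: the appointment of the independent auditor requires three-fifths of the managers then in office (28). 3/5 of 28 = 16.80, rounded up to 17, so 17 affirmative votes are needed; 17 voted in favor. Satisfied.

Valid — all requirements satisfied.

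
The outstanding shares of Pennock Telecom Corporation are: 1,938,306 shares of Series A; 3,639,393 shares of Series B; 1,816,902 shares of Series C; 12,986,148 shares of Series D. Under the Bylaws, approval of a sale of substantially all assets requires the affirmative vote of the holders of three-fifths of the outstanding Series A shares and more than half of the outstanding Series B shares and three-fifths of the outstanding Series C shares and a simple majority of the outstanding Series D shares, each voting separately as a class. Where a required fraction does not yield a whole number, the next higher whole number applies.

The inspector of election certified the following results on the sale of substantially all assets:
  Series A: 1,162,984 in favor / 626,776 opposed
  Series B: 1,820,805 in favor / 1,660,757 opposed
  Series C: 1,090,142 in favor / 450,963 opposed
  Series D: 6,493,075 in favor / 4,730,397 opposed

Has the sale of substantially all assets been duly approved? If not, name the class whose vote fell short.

Approved — every class gave the required vote.

Series A: 3/5 of 1938306 = 1162983.60, rounded up to 1162984; 1,162,984 required, 1,162,984 in favor — approved.
Series B: a majority of 3639393 is 1819697; 1,819,697 required, 1,820,805 in favor — approved.
Series C: 3/5 of 1816902 = 1090141.20, rounded up to 1090142; 1,090,142 required, 1,090,142 in favor — approved.
Series D: a majority of 12986148 is 6493075; 6,493,075 required, 6,493,075 in favor — approved.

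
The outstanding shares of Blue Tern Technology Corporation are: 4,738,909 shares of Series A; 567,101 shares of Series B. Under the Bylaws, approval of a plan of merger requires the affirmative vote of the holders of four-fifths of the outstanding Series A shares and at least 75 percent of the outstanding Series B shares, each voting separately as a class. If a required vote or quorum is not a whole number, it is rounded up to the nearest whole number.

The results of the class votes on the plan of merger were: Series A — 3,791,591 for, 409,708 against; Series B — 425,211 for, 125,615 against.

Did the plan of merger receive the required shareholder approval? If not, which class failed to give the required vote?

Series A: 4/5 of 4738909 = 3791127.20, rounded up to 3791128; 3,791,128 required, 3,791,591 in favor — approved.
Series B: 3/4 of 567101 = 425325.75, rounded up to 425326; 425,326 required, 425,211 in favor — not approved.

Not approved — the Series B shares did not give the required vote.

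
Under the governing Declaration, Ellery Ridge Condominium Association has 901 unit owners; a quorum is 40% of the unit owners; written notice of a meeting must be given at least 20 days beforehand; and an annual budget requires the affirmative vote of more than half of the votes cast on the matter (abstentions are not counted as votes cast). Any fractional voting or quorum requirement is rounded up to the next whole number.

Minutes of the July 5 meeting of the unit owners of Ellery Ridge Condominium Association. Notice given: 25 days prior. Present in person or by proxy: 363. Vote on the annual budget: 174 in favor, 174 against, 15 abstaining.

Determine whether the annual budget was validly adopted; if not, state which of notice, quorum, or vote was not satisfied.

Invalid — vote requirement not satisfied.

Notice: 25 days given; 20 required. Satisfied.
Quorum: 40% of 901 = 360.40, rounded up to 361; 363 present. Satisfied.
Vote: requires a majority of the votes cast (363 − 15 abstaining = 348); a majority of 348 is 175, so 175 needed; 174 in favor. Not satisfied.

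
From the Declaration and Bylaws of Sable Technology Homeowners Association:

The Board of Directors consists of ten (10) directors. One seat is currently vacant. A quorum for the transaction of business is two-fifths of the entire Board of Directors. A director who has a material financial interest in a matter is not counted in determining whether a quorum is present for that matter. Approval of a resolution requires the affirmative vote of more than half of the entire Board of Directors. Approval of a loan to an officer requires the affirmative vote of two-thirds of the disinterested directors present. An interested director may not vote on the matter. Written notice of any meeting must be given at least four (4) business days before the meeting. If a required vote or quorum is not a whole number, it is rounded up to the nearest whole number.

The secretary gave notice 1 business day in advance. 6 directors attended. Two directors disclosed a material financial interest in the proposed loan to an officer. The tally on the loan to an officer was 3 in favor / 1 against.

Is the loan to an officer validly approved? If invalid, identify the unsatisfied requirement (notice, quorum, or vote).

Invalid — notice requirement not satisfied.

Notice: 1 business day given; 4 required (1 < 4). Not satisfied.
Quorum: 6 present, but the 2 interested directors do not count, leaving 4. Quorum is 4. Satisfied.
Vote: the loan to an officer requires two-thirds of the disinterested directors present (6 − 2 = 4). 2/3 of 4 = 2.67, rounded up to 3, so 3 affirmative votes are needed; 3 voted in favor. Satisfied.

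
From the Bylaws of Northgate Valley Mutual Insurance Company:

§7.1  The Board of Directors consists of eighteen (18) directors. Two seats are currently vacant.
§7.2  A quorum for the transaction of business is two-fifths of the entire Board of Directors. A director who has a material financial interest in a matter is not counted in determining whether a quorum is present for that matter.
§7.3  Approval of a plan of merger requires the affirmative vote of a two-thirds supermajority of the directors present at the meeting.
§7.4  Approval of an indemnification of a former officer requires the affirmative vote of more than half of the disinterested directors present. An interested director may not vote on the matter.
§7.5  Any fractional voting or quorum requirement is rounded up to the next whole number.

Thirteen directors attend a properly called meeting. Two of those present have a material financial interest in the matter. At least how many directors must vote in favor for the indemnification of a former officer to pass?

6

The indemnification of a former officer requires a majority of the disinterested directors present (13 − 2 = 11).
A majority of 11 is 6.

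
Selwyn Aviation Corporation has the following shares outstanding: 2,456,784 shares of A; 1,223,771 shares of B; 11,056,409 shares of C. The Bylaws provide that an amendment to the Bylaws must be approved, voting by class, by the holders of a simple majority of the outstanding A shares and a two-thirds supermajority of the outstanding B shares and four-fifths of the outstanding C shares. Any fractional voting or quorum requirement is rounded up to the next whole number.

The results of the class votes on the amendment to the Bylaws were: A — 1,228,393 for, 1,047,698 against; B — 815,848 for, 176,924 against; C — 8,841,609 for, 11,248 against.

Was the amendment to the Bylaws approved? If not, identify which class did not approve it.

A: a majority of 2456784 is 1228393; 1,228,393 required, 1,228,393 in favor — approved.
B: 2/3 of 1223771 = 815847.33, rounded up to 815848; 815,848 required, 815,848 in favor — approved.
C: 4/5 of 11056409 = 8845127.20, rounded up to 8845128; 8,845,128 required, 8,841,609 in favor — not approved.

Not approved — the C shares did not give the required vote.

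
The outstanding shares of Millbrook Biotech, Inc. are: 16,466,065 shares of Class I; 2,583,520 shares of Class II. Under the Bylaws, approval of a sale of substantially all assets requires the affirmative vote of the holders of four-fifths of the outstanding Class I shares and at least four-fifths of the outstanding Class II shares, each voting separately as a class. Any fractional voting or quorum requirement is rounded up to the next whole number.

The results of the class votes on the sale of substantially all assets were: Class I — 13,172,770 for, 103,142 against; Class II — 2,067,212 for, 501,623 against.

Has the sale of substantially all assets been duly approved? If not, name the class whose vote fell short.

Not approved — the Class I shares did not give the required vote.

Class I: 4/5 of 16466065 = 13172852; 13,172,852 required, 13,172,770 in favor — not approved.
Class II: 4/5 of 2583520 = 2066816; 2,066,816 required, 2,067,212 in favor — approved.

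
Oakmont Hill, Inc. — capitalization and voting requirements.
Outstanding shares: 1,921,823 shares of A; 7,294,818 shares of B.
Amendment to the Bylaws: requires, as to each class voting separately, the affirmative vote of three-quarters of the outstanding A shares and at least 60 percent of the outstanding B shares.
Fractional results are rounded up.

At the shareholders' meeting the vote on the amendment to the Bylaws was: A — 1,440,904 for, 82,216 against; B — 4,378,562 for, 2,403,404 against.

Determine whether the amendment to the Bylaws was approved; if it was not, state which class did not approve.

A: 3/4 of 1921823 = 1441367.25, rounded up to 1441368; 1,441,368 required, 1,440,904 in favor — not approved.
B: 3/5 of 7294818 = 4376890.80, rounded up to 4376891; 4,376,891 required, 4,378,562 in favor — approved.

Not approved — the A shares did not give the required vote.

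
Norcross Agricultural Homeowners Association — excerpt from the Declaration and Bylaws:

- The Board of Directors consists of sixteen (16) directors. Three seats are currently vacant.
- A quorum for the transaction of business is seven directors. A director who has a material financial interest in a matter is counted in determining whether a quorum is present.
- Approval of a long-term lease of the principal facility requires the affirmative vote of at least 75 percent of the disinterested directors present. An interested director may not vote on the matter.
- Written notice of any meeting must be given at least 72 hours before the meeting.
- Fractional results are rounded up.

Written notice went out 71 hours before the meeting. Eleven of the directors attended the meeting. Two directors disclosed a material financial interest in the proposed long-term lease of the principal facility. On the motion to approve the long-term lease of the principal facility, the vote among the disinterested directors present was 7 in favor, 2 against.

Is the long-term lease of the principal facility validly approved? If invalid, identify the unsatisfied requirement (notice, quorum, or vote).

Notice: 71 hours given; 72 required (71 < 72). Not satisfied.
Quorum: 11 present (interested directors count toward quorum); quorum is 7. Satisfied.
Vote: the long-term lease of the principal facility requires three-fourths of the disinterested directors present (11 − 2 = 9). 3/4 of 9 = 6.75, rounded up to 7, so 7 affirmative votes are needed; 7 voted in favor. Satisfied.

Invalid — notice requirement not satisfied.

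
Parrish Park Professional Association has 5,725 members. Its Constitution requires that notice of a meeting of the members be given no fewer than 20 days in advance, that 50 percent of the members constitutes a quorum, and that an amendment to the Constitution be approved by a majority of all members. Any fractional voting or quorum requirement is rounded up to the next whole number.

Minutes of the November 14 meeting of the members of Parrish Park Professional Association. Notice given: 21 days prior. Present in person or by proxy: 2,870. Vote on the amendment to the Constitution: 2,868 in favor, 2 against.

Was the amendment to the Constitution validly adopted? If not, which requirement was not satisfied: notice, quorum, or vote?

Valid — all requirements satisfied.

Notice: 21 days given; 20 required. Satisfied.
Quorum: 50% of 5,725 = 2,862.50, rounded up to 2,863; 2,870 present. Satisfied.
Vote: requires a majority of all members (5,725); a majority of 5725 is 2863, so 2,863 needed; 2,868 in favor. Satisfied.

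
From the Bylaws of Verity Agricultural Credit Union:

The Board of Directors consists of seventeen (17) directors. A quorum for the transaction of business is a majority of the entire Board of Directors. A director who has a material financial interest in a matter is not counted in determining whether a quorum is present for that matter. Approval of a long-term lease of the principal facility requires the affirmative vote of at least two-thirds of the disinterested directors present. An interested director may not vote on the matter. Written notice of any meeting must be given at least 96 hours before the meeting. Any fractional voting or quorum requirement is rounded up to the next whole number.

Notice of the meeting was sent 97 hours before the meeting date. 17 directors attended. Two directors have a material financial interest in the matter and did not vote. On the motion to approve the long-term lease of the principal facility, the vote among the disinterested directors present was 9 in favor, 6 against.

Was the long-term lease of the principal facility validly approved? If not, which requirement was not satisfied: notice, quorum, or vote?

Notice: 97 hours given; 96 required (97 ≥ 96). Satisfied.
Quorum: 17 present, but the 2 interested directors do not count, leaving 15. Quorum is 9. Satisfied.
Vote: the long-term lease of the principal facility requires two-thirds of the disinterested directors present (17 − 2 = 15). 2/3 of 15 = 10, so 10 affirmative votes are needed; 9 voted in favor. Not satisfied.

Invalid — vote requirement not satisfied.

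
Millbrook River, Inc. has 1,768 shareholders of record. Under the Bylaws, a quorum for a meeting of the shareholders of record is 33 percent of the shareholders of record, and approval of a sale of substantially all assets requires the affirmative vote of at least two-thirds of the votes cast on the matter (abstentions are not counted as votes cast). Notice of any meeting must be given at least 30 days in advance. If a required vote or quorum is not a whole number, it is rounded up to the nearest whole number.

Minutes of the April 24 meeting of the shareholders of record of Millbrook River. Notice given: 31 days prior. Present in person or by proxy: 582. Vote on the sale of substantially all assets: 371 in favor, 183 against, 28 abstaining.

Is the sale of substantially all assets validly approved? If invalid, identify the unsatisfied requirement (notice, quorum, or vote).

Notice: 31 days given; 30 required. Satisfied.
Quorum: 33% of 1,768 = 583.44, rounded up to 584; 582 present. Not satisfied.
Vote: requires two-thirds of the votes cast (582 − 28 abstaining = 554); 2/3 of 554 = 369.33, rounded up to 370, so 370 needed; 371 in favor. Satisfied.

Invalid — quorum requirement not satisfied.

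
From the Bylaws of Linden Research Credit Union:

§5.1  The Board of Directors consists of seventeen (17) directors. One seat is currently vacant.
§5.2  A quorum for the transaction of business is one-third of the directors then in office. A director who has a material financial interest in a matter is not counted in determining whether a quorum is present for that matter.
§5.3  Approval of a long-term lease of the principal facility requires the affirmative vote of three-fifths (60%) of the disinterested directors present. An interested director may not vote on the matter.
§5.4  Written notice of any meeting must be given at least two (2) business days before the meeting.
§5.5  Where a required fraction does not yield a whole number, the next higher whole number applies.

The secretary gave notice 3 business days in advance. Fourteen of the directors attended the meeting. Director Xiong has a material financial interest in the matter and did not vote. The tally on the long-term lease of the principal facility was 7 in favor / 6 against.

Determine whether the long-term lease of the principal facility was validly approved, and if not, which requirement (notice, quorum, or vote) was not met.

Invalid — vote requirement not satisfied.

Notice: 3 business days given; 2 required (3 ≥ 2). Satisfied.
Quorum: 14 present, but the 1 interested director does not count, leaving 13. Quorum is 6. Satisfied.
Vote: the long-term lease of the principal facility requires three-fifths of the disinterested directors present (14 − 1 = 13). 3/5 of 13 = 7.80, rounded up to 8, so 8 affirmative votes are needed; 7 voted in favor. Not satisfied.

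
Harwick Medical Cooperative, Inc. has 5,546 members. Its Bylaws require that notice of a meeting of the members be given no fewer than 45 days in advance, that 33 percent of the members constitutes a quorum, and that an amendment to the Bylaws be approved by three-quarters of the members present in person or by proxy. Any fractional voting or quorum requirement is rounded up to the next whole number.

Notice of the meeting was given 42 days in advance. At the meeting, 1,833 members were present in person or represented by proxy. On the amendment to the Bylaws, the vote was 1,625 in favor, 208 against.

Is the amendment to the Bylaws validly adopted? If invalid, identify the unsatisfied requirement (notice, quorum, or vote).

Notice: 42 days given; 45 required. Not satisfied.
Quorum: 33% of 5,546 = 1,830.18, rounded up to 1,831; 1,833 present. Satisfied.
Vote: requires three-fourths of those present (1,833); 3/4 of 1833 = 1374.75, rounded up to 1375, so 1,375 needed; 1,625 in favor. Satisfied.

Invalid — notice requirement not satisfied.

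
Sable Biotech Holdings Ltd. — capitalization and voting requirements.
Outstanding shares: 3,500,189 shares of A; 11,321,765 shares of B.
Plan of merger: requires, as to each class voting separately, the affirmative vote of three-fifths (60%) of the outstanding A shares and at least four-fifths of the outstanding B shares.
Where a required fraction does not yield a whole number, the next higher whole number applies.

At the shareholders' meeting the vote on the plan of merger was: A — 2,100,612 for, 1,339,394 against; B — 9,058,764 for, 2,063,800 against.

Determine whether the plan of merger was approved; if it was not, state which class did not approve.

A: 3/5 of 3500189 = 2100113.40, rounded up to 2100114; 2,100,114 required, 2,100,612 in favor — approved.
B: 4/5 of 11321765 = 9057412; 9,057,412 required, 9,058,764 in favor — approved.

Approved — every class gave the required vote.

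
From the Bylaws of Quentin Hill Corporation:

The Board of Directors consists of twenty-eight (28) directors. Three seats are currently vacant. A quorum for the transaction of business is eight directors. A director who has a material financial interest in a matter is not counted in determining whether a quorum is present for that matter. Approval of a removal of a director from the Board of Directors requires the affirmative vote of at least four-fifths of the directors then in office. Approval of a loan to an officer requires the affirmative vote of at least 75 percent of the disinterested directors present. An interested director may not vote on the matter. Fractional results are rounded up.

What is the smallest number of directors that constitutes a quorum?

The quorum is fixed at 8.

8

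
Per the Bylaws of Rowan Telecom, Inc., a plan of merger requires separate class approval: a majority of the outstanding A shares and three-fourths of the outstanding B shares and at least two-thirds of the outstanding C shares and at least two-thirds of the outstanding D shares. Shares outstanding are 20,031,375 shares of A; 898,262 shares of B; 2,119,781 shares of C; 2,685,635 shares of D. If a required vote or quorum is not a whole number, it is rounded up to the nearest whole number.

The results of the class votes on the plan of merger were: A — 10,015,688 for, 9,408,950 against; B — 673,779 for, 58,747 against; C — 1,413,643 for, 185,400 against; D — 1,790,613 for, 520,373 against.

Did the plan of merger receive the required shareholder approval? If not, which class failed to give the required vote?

A: a majority of 20031375 is 10015688; 10,015,688 required, 10,015,688 in favor — approved.
B: 3/4 of 898262 = 673696.50, rounded up to 673697; 673,697 required, 673,779 in favor — approved.
C: 2/3 of 2119781 = 1413187.33, rounded up to 1413188; 1,413,188 required, 1,413,643 in favor — approved.
D: 2/3 of 2685635 = 1790423.33, rounded up to 1790424; 1,790,424 required, 1,790,613 in favor — approved.

Approved — every class gave the required vote.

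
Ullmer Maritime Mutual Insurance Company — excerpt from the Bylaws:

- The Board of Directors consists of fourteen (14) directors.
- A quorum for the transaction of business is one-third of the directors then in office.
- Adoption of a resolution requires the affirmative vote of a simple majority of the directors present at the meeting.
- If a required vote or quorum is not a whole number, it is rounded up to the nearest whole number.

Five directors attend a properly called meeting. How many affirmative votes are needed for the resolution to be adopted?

3

The resolution requires a majority of the directors present (5).
A majority of 5 is 3.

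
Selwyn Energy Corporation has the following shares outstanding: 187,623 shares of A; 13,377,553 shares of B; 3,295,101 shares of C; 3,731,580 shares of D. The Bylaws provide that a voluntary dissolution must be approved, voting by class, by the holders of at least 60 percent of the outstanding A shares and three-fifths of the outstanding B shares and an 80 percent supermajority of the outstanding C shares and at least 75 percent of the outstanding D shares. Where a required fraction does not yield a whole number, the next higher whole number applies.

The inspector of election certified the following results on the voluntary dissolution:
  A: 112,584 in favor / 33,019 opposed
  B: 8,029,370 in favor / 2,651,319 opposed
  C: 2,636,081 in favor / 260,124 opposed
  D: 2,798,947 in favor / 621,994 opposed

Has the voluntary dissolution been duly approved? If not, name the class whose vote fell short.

A: 3/5 of 187623 = 112573.80, rounded up to 112574; 112,574 required, 112,584 in favor — approved.
B: 3/5 of 13377553 = 8026531.80, rounded up to 8026532; 8,026,532 required, 8,029,370 in favor — approved.
C: 4/5 of 3295101 = 2636080.80, rounded up to 2636081; 2,636,081 required, 2,636,081 in favor — approved.
D: 3/4 of 3731580 = 2798685; 2,798,685 required, 2,798,947 in favor — approved.

Approved — every class gave the required vote.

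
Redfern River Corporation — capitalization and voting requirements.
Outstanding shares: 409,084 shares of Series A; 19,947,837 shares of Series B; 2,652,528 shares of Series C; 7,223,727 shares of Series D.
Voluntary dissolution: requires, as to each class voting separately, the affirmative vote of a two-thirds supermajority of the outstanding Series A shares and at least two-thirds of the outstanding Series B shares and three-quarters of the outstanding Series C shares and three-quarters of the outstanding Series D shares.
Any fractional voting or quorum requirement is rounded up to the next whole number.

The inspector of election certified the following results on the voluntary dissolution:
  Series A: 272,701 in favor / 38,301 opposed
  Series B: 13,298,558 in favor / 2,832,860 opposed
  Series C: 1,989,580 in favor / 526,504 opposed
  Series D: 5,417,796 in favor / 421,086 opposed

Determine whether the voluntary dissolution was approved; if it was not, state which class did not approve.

Series A: 2/3 of 409084 = 272722.67, rounded up to 272723; 272,723 required, 272,701 in favor — not approved.
Series B: 2/3 of 19947837 = 13298558; 13,298,558 required, 13,298,558 in favor — approved.
Series C: 3/4 of 2652528 = 1989396; 1,989,396 required, 1,989,580 in favor — approved.
Series D: 3/4 of 7223727 = 5417795.25, rounded up to 5417796; 5,417,796 required, 5,417,796 in favor — approved.

Not approved — the Series A shares did not give the required vote.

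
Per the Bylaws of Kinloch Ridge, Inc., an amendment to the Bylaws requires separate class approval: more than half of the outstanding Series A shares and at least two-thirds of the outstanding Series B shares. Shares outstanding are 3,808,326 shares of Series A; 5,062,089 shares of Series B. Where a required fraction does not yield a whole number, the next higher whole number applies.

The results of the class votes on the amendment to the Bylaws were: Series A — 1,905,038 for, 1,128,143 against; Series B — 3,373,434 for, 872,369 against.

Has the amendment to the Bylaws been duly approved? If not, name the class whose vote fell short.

Not approved — the Series B shares did not give the required vote.

Series A: a majority of 3808326 is 1904164; 1,904,164 required, 1,905,038 in favor — approved.
Series B: 2/3 of 5062089 = 3374726; 3,374,726 required, 3,373,434 in favor — not approved.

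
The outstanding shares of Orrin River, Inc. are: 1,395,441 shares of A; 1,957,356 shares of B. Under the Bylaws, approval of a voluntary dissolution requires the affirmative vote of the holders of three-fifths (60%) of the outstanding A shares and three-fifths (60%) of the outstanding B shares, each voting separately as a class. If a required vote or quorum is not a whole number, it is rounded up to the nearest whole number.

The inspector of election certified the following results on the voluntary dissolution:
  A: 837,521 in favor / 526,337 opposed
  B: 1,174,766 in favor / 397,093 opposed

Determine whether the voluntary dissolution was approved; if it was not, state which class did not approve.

Approved — every class gave the required vote.

A: 3/5 of 1395441 = 837264.60, rounded up to 837265; 837,265 required, 837,521 in favor — approved.
B: 3/5 of 1957356 = 1174413.60, rounded up to 1174414; 1,174,414 required, 1,174,766 in favor — approved.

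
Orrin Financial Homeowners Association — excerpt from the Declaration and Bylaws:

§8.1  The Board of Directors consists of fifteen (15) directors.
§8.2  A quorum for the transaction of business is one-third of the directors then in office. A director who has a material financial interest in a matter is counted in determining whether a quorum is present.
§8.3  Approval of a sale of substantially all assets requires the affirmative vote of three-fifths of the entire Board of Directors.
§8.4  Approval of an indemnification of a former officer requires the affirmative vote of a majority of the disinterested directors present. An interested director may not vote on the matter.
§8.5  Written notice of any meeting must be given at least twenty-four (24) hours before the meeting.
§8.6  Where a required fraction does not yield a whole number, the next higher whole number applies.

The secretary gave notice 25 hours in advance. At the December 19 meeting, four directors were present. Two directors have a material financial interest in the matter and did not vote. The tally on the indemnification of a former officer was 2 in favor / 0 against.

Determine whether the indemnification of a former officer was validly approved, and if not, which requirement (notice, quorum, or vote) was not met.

Notice: 25 hours given; 24 required (25 ≥ 24). Satisfied.
Quorum: 4 present (interested directors count toward quorum); quorum is 5. Not satisfied.
Vote: the indemnification of a former officer requires a majority of the disinterested directors present (4 − 2 = 2). A majority of 2 is 2, so 2 affirmative votes are needed; 2 voted in favor. Satisfied. (Moot — without a quorum no business can be validly transacted.)

Invalid — quorum requirement not satisfied.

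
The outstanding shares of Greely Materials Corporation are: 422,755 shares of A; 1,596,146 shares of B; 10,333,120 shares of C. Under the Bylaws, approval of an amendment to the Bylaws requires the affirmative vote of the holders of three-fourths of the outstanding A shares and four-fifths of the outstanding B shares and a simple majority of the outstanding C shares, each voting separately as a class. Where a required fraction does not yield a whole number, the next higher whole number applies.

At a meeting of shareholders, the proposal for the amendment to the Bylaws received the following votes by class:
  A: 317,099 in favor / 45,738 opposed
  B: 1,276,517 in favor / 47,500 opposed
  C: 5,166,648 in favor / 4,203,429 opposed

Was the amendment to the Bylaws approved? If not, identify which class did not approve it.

Not approved — the B shares did not give the required vote.

A: 3/4 of 422755 = 317066.25, rounded up to 317067; 317,067 required, 317,099 in favor — approved.
B: 4/5 of 1596146 = 1276916.80, rounded up to 1276917; 1,276,917 required, 1,276,517 in favor — not approved.
C: a majority of 10333120 is 5166561; 5,166,561 required, 5,166,648 in favor — approved.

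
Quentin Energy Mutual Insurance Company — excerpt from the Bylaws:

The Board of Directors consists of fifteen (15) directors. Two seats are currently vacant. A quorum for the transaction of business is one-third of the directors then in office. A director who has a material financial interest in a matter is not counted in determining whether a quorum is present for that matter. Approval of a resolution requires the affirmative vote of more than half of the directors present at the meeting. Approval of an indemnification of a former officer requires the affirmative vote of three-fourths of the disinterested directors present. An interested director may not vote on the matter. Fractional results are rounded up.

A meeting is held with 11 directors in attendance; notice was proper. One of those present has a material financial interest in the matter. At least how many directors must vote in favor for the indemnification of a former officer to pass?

8

The indemnification of a former officer requires three-fourths of the disinterested directors present (11 − 1 = 10).
3/4 of 10 = 7.50, rounded up to 8.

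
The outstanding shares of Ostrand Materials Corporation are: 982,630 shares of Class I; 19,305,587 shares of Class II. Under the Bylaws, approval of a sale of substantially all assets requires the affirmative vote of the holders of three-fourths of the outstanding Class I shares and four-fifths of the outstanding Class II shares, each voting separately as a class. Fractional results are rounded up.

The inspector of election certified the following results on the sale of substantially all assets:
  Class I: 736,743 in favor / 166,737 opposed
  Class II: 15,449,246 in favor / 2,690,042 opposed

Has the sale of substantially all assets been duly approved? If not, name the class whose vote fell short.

Class I: 3/4 of 982630 = 736972.50, rounded up to 736973; 736,973 required, 736,743 in favor — not approved.
Class II: 4/5 of 19305587 = 15444469.60, rounded up to 15444470; 15,444,470 required, 15,449,246 in favor — approved.

Not approved — the Class I shares did not give the required vote.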